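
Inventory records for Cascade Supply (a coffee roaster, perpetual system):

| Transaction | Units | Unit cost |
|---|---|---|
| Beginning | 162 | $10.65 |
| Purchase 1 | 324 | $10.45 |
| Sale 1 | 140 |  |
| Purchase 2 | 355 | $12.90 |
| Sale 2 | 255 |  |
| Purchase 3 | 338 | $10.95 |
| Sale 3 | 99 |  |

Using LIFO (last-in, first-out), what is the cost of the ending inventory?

Ending inventory = $7,555.15

Sale 1 (140) [LIFO — newest first]: 140 @ $10.45 = $1,463.00
Sale 2 (255) [LIFO — newest first]: 255 @ $12.90 = $3,289.50
Sale 3 (99) [LIFO — newest first]: 99 @ $10.95 = $1,084.05
Total COGS = $1,463.00 + $3,289.50 + $1,084.05 = $5,836.55
Ending inventory: 162 @ $10.65 + 184 @ $10.45 + 100 @ $12.90 + 239 @ $10.95 = $7,555.15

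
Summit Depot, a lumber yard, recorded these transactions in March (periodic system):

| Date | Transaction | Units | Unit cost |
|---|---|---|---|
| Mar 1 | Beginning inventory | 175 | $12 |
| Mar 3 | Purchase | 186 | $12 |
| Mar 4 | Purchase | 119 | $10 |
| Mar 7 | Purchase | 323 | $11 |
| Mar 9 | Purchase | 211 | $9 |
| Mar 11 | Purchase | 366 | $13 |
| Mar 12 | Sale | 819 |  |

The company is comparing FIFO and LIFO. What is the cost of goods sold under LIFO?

COGS = $9,319

FIFO COGS: 175 @ $12 + 186 @ $12 + 119 @ $10 + 323 @ $11 + 16 @ $9 = $9,219
LIFO COGS: 366 @ $13 + 211 @ $9 + 242 @ $11 = $9,319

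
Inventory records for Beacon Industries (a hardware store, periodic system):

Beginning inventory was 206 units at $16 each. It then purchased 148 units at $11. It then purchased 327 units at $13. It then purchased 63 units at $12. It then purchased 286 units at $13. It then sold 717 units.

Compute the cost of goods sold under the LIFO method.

Sale 1 (717) [LIFO — newest first]: 286 @ $13 + 63 @ $12 + 327 @ $13 + 41 @ $11 = $9,176
Ending inventory: 206 @ $16 + 107 @ $11 = $4,473

COGS = $9,176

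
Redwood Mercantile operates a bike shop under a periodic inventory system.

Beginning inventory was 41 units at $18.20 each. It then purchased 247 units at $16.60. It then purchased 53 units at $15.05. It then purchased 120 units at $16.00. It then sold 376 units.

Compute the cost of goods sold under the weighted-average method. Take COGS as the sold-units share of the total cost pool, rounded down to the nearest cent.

Sale 1, sell 376: 376/461 × $7,564.05 → $6,169.37
Ending inventory (cost pool remaining) = $1,394.68

COGS = $6,169.37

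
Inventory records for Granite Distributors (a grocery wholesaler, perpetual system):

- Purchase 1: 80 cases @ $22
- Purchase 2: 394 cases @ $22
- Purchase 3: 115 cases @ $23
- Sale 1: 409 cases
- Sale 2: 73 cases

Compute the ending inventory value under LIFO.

Ending inventory = $2,354

Sale 1 (409) [LIFO — newest first]: 115 @ $23 + 294 @ $22 = $9,113
Sale 2 (73) [LIFO — newest first]: 73 @ $22 = $1,606
Total COGS = $9,113 + $1,606 = $10,719
Ending inventory: 80 @ $22 + 27 @ $22 = $2,354
Check: goods available $13,073 = COGS $10,719 + ending $2,354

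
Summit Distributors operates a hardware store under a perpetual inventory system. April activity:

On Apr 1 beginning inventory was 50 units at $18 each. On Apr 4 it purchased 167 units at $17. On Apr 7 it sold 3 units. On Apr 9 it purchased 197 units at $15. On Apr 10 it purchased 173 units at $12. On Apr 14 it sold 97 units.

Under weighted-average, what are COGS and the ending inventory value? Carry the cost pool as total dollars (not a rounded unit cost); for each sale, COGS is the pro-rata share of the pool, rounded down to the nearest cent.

COGS = $1,499.76; ending inventory = $7,270.24

After Apr 1: 50 on hand, pool $900.00 (≈ $18.0000 each)
After Apr 4: 217 on hand, pool $3,739.00 (≈ $17.2304 each)
Apr 7, sell 3: 3/217 × $3,739.00 → $51.69
After Apr 9: 411 on hand, pool $6,642.31 (≈ $16.1613 each)
After Apr 10: 584 on hand, pool $8,718.31 (≈ $14.9286 each)
Apr 14, sell 97: 97/584 × $8,718.31 → $1,448.07
Total COGS = $51.69 + $1,448.07 = $1,499.76
Ending inventory (cost pool remaining) = $7,270.24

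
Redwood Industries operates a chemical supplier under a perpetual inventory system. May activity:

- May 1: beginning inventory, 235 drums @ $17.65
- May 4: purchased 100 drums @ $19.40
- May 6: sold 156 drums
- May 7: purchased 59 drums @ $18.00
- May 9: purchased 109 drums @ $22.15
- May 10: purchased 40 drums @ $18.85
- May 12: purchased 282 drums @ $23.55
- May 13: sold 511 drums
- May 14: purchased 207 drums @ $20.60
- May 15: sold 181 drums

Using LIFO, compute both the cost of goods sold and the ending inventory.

COGS = $17,899.10; ending inventory = $3,324.30

May 6, 156 sold [LIFO — newest first]: 100 @ $19.40 + 56 @ $17.65 = $2,928.40
May 13, 511 sold [LIFO — newest first]: 282 @ $23.55 + 40 @ $18.85 + 109 @ $22.15 + 59 @ $18.00 + 21 @ $17.65 = $11,242.10
May 15, 181 sold [LIFO — newest first]: 181 @ $20.60 = $3,728.60
Total COGS = $2,928.40 + $11,242.10 + $3,728.60 = $17,899.10
Ending inventory: 158 @ $17.65 + 26 @ $20.60 = $3,324.30
Check: goods available $21,223.40 = COGS $17,899.10 + ending $3,324.30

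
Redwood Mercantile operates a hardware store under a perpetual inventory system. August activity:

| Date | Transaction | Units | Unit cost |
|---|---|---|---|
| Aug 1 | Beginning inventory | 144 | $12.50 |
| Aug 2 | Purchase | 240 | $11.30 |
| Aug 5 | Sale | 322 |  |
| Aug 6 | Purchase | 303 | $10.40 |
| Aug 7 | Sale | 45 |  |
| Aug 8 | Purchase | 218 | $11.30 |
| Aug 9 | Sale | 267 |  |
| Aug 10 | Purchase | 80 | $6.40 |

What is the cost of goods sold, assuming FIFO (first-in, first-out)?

Aug 5, 322 sold [FIFO — oldest first]: 144 @ $12.50 + 178 @ $11.30 = $3,811.40
Aug 7, 45 sold [FIFO — oldest first]: 45 @ $11.30 = $508.50
Aug 9, 267 sold [FIFO — oldest first]: 17 @ $11.30 + 250 @ $10.40 = $2,792.10
Total COGS = $3,811.40 + $508.50 + $2,792.10 = $7,112.00
Ending inventory: 53 @ $10.40 + 218 @ $11.30 + 80 @ $6.40 = $3,526.60
Check: goods available $10,638.60 = COGS $7,112.00 + ending $3,526.60

COGS = $7,112.00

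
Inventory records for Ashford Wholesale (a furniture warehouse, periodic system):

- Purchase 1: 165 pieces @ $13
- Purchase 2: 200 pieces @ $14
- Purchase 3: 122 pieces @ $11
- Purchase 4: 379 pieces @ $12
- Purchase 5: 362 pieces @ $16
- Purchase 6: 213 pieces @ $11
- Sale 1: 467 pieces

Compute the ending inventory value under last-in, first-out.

Sale 1 (467) [LIFO — newest first]: 213 @ $11 + 254 @ $16 = $6,407
Ending inventory: 165 @ $13 + 200 @ $14 + 122 @ $11 + 379 @ $12 + 108 @ $16 = $12,563

Ending inventory = $12,563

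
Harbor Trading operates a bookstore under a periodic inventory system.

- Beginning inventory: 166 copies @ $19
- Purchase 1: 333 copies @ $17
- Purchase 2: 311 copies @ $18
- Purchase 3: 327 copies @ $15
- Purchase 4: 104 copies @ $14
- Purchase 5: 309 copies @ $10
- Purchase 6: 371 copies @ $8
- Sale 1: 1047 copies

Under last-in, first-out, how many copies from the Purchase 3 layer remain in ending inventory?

Sale 1 (1047) [LIFO — newest first]: 371 @ $8 + 309 @ $10 + 104 @ $14 + 263 @ $15 = $11,459
Ending inventory: 166 @ $19 + 333 @ $17 + 311 @ $18 + 64 @ $15 = $15,373
Check: goods available $26,832 = COGS $11,459 + ending $15,373

64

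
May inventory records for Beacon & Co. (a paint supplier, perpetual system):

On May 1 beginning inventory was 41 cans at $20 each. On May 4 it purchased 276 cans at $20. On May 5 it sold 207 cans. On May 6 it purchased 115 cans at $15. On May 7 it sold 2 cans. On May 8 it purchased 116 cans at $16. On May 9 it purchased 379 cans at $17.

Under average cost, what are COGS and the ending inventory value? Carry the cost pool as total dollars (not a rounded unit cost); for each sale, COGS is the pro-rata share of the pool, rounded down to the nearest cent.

COGS = $4,174.88; ending inventory = $12,189.12

After May 1: 41 on hand, pool $820.00 (≈ $20.0000 each)
After May 4: 317 on hand, pool $6,340.00 (≈ $20.0000 each)
May 5, sell 207: 207/317 × $6,340.00 → $4,140.00
After May 6: 225 on hand, pool $3,925.00 (≈ $17.4444 each)
May 7, sell 2: 2/225 × $3,925.00 → $34.88
After May 8: 339 on hand, pool $5,746.12 (≈ $16.9502 each)
After May 9: 718 on hand, pool $12,189.12 (≈ $16.9765 each)
Total COGS = $4,140.00 + $34.88 = $4,174.88
Ending inventory (cost pool remaining) = $12,189.12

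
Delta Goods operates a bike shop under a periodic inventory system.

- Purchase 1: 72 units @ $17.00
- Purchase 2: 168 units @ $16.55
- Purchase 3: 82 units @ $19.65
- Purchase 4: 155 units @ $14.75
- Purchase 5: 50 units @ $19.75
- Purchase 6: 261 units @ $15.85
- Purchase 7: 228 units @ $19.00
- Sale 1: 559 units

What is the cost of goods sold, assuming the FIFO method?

Sale 1 (559) [FIFO — oldest first]: 72 @ $17.00 + 168 @ $16.55 + 82 @ $19.65 + 155 @ $14.75 + 50 @ $19.75 + 32 @ $15.85 = $9,396.65
Ending inventory: 229 @ $15.85 + 228 @ $19.00 = $7,961.65

COGS = $9,396.65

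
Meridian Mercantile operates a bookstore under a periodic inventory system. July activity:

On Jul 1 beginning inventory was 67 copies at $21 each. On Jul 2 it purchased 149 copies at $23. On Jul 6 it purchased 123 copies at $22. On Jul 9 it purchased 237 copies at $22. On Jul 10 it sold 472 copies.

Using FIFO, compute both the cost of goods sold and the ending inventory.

Jul 10, 472 sold [FIFO — oldest first]: 67 @ $21 + 149 @ $23 + 123 @ $22 + 133 @ $22 = $10,466
Ending inventory: 104 @ $22 = $2,288
Check: goods available $12,754 = COGS $10,466 + ending $2,288

COGS = $10,466; ending inventory = $2,288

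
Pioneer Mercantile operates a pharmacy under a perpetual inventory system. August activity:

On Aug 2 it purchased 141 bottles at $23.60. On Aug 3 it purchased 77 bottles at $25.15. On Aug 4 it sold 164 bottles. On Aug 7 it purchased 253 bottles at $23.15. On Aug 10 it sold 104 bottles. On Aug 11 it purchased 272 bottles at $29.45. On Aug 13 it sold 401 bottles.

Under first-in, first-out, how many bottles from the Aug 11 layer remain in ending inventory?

Aug 4, 164 sold [FIFO — oldest first]: 141 @ $23.60 + 23 @ $25.15 = $3,906.05
Aug 10, 104 sold [FIFO — oldest first]: 54 @ $25.15 + 50 @ $23.15 = $2,515.60
Aug 13, 401 sold [FIFO — oldest first]: 203 @ $23.15 + 198 @ $29.45 = $10,530.55
Total COGS = $3,906.05 + $2,515.60 + $10,530.55 = $16,952.20
Ending inventory: 74 @ $29.45 = $2,179.30

74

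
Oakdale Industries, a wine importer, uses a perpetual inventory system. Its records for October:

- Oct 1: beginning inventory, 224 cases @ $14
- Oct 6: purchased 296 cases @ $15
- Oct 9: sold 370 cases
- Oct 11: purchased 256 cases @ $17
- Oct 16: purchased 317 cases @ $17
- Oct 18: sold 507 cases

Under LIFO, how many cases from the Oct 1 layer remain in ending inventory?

150

Oct 9, 370 sold [LIFO — newest first]: 296 @ $15 + 74 @ $14 = $5,476
Oct 18, 507 sold [LIFO — newest first]: 317 @ $17 + 190 @ $17 = $8,619
Total COGS = $5,476 + $8,619 = $14,095
Ending inventory: 150 @ $14 + 66 @ $17 = $3,222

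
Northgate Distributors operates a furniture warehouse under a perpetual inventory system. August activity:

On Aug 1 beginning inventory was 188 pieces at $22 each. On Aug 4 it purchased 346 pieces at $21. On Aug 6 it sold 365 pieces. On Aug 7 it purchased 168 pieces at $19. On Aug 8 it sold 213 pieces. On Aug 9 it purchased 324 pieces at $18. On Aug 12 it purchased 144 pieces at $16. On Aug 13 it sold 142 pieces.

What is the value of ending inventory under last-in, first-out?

Ending inventory = $8,592

Aug 6, 365 sold [LIFO — newest first]: 346 @ $21 + 19 @ $22 = $7,684
Aug 8, 213 sold [LIFO — newest first]: 168 @ $19 + 45 @ $22 = $4,182
Aug 13, 142 sold [LIFO — newest first]: 142 @ $16 = $2,272
Total COGS = $7,684 + $4,182 + $2,272 = $14,138
Ending inventory: 124 @ $22 + 324 @ $18 + 2 @ $16 = $8,592
Check: goods available $22,730 = COGS $14,138 + ending $8,592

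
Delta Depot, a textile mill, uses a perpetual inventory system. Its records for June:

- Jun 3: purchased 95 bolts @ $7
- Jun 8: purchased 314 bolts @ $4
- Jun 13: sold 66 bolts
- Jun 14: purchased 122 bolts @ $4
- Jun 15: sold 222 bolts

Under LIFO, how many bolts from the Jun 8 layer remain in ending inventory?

Jun 13, 66 sold [LIFO — newest first]: 66 @ $4 = $264
Jun 15, 222 sold [LIFO — newest first]: 122 @ $4 + 100 @ $4 = $888
Total COGS = $264 + $888 = $1,152
Ending inventory: 95 @ $7 + 148 @ $4 = $1,257

148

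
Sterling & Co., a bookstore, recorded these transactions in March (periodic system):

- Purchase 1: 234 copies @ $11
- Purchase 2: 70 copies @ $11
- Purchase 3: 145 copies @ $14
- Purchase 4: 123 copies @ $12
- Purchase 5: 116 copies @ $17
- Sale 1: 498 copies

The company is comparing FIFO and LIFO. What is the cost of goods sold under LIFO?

FIFO COGS: 234 @ $11 + 70 @ $11 + 145 @ $14 + 49 @ $12 = $5,962
LIFO COGS: 116 @ $17 + 123 @ $12 + 145 @ $14 + 70 @ $11 + 44 @ $11 = $6,732

COGS = $6,732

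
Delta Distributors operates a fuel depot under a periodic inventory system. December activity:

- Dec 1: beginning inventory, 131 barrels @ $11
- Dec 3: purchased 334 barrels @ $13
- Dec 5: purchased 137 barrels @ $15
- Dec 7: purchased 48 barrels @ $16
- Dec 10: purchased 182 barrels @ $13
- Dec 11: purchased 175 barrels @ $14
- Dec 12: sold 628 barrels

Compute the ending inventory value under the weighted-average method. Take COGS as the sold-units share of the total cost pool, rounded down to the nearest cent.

Ending inventory = $5,051.58

Dec 12, sell 628: 628/1007 × $13,422.00 → $8,370.42
Ending inventory (cost pool remaining) = $5,051.58
Check: goods available $13,422.00 = COGS $8,370.42 + ending $5,051.58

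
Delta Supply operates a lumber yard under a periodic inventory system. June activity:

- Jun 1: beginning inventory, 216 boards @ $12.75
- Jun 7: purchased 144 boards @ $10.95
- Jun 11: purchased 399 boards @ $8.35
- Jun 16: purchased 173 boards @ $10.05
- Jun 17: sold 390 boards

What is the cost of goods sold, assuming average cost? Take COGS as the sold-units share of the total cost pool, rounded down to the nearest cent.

Jun 17, sell 390: 390/932 × $9,401.10 → $3,933.93
Ending inventory (cost pool remaining) = $5,467.17

COGS = $3,933.93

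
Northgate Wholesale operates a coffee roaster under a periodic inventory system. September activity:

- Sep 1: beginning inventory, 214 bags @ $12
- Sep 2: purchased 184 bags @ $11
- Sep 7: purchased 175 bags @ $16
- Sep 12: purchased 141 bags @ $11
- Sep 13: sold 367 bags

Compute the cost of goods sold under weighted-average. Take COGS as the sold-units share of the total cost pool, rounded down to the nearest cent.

COGS = $4,596.75

Sep 13, sell 367: 367/714 × $8,943.00 → $4,596.75
Ending inventory (cost pool remaining) = $4,346.25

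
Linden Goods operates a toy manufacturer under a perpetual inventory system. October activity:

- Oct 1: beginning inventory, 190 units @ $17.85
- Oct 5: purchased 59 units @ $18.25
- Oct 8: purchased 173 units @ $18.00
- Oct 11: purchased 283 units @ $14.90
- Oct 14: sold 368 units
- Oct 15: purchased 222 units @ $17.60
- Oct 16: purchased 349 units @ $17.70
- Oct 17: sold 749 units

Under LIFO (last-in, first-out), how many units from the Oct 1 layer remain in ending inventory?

159

Oct 14, 368 sold [LIFO — newest first]: 283 @ $14.90 + 85 @ $18.00 = $5,746.70
Oct 17, 749 sold [LIFO — newest first]: 349 @ $17.70 + 222 @ $17.60 + 88 @ $18.00 + 59 @ $18.25 + 31 @ $17.85 = $13,298.60
Total COGS = $5,746.70 + $13,298.60 = $19,045.30
Ending inventory: 159 @ $17.85 = $2,838.15
Check: goods available $21,883.45 = COGS $19,045.30 + ending $2,838.15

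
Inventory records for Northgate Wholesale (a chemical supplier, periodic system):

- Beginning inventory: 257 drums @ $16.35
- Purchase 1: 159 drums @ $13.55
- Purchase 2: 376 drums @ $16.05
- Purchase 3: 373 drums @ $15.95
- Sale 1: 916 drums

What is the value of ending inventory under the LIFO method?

Ending inventory = $4,071.15

Sale 1 (916) [LIFO — newest first]: 373 @ $15.95 + 376 @ $16.05 + 159 @ $13.55 + 8 @ $16.35 = $14,269.40
Ending inventory: 249 @ $16.35 = $4,071.15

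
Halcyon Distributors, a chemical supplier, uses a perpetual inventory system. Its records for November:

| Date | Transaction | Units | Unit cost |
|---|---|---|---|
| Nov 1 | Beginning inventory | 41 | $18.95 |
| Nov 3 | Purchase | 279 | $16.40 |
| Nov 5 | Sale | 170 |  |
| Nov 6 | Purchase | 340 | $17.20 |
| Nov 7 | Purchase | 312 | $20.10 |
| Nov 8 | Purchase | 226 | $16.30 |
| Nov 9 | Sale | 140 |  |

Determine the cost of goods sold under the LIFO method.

Nov 5, 170 sold [LIFO — newest first]: 170 @ $16.40 = $2,788.00
Nov 9, 140 sold [LIFO — newest first]: 140 @ $16.30 = $2,282.00
Total COGS = $2,788.00 + $2,282.00 = $5,070.00
Ending inventory: 41 @ $18.95 + 109 @ $16.40 + 340 @ $17.20 + 312 @ $20.10 + 86 @ $16.30 = $16,085.55
Check: goods available $21,155.55 = COGS $5,070.00 + ending $16,085.55

COGS = $5,070.00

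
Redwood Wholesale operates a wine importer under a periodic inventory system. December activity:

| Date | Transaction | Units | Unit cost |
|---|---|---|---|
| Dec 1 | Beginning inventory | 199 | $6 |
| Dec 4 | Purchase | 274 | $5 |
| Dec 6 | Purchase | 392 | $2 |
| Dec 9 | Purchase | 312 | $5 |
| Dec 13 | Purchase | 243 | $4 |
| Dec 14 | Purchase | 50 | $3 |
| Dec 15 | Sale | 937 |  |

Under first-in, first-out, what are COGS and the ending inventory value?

Dec 15, 937 sold [FIFO — oldest first]: 199 @ $6 + 274 @ $5 + 392 @ $2 + 72 @ $5 = $3,708
Ending inventory: 240 @ $5 + 243 @ $4 + 50 @ $3 = $2,322
Check: goods available $6,030 = COGS $3,708 + ending $2,322

COGS = $3,708; ending inventory = $2,322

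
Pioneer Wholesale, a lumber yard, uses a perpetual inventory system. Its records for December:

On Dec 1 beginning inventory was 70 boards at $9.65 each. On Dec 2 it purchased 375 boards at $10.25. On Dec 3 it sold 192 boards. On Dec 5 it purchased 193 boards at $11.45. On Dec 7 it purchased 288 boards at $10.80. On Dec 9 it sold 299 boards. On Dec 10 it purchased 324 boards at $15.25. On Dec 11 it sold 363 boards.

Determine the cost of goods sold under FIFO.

COGS = $9,061.90

Dec 3, 192 sold [FIFO — oldest first]: 70 @ $9.65 + 122 @ $10.25 = $1,926.00
Dec 9, 299 sold [FIFO — oldest first]: 253 @ $10.25 + 46 @ $11.45 = $3,119.95
Dec 11, 363 sold [FIFO — oldest first]: 147 @ $11.45 + 216 @ $10.80 = $4,015.95
Total COGS = $1,926.00 + $3,119.95 + $4,015.95 = $9,061.90
Ending inventory: 72 @ $10.80 + 324 @ $15.25 = $5,718.60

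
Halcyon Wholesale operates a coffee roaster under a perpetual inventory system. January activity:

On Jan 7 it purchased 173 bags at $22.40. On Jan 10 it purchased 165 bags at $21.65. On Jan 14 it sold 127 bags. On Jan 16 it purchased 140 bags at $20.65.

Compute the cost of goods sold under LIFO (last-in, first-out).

COGS = $2,749.55

Jan 14, 127 sold [LIFO — newest first]: 127 @ $21.65 = $2,749.55
Ending inventory: 173 @ $22.40 + 38 @ $21.65 + 140 @ $20.65 = $7,588.90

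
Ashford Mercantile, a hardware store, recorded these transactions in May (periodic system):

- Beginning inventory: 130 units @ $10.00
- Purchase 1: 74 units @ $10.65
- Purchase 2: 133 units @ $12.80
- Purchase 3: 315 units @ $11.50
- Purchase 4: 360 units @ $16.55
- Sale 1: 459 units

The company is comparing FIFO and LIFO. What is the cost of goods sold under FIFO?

COGS = $5,193.50

FIFO COGS: 130 @ $10.00 + 74 @ $10.65 + 133 @ $12.80 + 122 @ $11.50 = $5,193.50
LIFO COGS: 360 @ $16.55 + 99 @ $11.50 = $7,096.50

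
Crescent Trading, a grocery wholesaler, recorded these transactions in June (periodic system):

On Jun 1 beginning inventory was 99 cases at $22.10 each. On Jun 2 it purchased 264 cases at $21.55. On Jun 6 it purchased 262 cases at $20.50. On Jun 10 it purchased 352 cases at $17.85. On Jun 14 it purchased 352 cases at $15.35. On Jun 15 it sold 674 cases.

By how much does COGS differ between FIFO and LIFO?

FIFO COGS: 99 @ $22.10 + 264 @ $21.55 + 262 @ $20.50 + 49 @ $17.85 = $14,122.75
LIFO COGS: 352 @ $15.35 + 322 @ $17.85 = $11,150.90
Difference = |$14,122.75 − $11,150.90| = $2,971.85

$2,971.85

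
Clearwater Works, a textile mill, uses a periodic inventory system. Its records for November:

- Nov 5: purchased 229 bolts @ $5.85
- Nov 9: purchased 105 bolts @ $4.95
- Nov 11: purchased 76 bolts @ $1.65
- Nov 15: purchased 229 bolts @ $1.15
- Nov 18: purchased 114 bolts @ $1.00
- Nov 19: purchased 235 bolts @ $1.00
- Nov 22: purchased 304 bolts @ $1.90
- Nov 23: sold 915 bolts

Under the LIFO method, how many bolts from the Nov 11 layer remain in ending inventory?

Nov 23, 915 sold [LIFO — newest first]: 304 @ $1.90 + 235 @ $1.00 + 114 @ $1.00 + 229 @ $1.15 + 33 @ $1.65 = $1,244.40
Ending inventory: 229 @ $5.85 + 105 @ $4.95 + 43 @ $1.65 = $1,930.35

43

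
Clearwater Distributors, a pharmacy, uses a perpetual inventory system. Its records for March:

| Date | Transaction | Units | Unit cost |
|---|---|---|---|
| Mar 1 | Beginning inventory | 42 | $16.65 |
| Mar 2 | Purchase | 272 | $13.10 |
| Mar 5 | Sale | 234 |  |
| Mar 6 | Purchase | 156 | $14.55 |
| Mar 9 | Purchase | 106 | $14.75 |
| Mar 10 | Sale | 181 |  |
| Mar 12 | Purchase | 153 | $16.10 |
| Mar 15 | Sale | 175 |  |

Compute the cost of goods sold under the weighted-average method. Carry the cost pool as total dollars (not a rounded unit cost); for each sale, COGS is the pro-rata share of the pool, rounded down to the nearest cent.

After Mar 1: 42 on hand, pool $699.30 (≈ $16.6500 each)
After Mar 2: 314 on hand, pool $4,262.50 (≈ $13.5748 each)
Mar 5, sell 234: 234/314 × $4,262.50 → $3,176.51
After Mar 6: 236 on hand, pool $3,355.79 (≈ $14.2194 each)
After Mar 9: 342 on hand, pool $4,919.29 (≈ $14.3839 each)
Mar 10, sell 181: 181/342 × $4,919.29 → $2,603.48
After Mar 12: 314 on hand, pool $4,779.11 (≈ $15.2201 each)
Mar 15, sell 175: 175/314 × $4,779.11 → $2,663.51
Total COGS = $3,176.51 + $2,603.48 + $2,663.51 = $8,443.50
Ending inventory (cost pool remaining) = $2,115.60

COGS = $8,443.50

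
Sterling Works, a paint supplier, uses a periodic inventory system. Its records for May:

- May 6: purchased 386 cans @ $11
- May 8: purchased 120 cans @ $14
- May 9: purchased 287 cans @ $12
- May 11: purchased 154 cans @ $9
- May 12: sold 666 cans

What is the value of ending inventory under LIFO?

May 12, 666 sold [LIFO — newest first]: 154 @ $9 + 287 @ $12 + 120 @ $14 + 105 @ $11 = $7,665
Ending inventory: 281 @ $11 = $3,091
Check: goods available $10,756 = COGS $7,665 + ending $3,091

Ending inventory = $3,091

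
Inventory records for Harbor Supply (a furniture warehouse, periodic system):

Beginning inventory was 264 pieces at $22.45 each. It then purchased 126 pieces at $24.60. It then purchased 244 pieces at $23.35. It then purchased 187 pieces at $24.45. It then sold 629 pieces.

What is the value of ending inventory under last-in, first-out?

Sale 1 (629) [LIFO — newest first]: 187 @ $24.45 + 244 @ $23.35 + 126 @ $24.60 + 72 @ $22.45 = $14,985.55
Ending inventory: 192 @ $22.45 = $4,310.40

Ending inventory = $4,310.40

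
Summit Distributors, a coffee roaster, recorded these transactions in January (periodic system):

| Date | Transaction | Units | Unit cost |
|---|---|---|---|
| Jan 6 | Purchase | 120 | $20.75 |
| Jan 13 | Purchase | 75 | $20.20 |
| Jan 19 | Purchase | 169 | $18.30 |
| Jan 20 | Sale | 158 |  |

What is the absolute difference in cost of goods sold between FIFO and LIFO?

$366.20

FIFO COGS: 120 @ $20.75 + 38 @ $20.20 = $3,257.60
LIFO COGS: 158 @ $18.30 = $2,891.40
Difference = |$3,257.60 − $2,891.40| = $366.20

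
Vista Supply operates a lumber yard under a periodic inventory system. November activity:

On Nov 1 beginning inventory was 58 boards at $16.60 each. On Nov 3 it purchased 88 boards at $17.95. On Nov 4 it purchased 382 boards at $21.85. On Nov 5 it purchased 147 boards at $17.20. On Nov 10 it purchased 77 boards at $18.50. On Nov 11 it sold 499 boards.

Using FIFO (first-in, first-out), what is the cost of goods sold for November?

Nov 11, 499 sold [FIFO — oldest first]: 58 @ $16.60 + 88 @ $17.95 + 353 @ $21.85 = $10,255.45
Ending inventory: 29 @ $21.85 + 147 @ $17.20 + 77 @ $18.50 = $4,586.55

COGS = $10,255.45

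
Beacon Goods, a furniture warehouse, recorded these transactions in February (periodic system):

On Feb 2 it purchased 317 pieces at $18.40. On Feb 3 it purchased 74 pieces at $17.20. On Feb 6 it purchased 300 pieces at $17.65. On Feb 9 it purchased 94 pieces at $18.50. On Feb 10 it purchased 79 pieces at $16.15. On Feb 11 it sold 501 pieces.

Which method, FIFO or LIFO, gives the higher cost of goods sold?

FIFO

FIFO COGS: 317 @ $18.40 + 74 @ $17.20 + 110 @ $17.65 = $9,047.10
LIFO COGS: 79 @ $16.15 + 94 @ $18.50 + 300 @ $17.65 + 28 @ $17.20 = $8,791.45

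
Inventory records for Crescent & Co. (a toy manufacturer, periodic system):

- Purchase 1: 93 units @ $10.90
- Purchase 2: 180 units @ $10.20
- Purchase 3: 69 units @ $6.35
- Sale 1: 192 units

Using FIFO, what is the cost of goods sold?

Sale 1 (192) [FIFO — oldest first]: 93 @ $10.90 + 99 @ $10.20 = $2,023.50
Ending inventory: 81 @ $10.20 + 69 @ $6.35 = $1,264.35

COGS = $2,023.50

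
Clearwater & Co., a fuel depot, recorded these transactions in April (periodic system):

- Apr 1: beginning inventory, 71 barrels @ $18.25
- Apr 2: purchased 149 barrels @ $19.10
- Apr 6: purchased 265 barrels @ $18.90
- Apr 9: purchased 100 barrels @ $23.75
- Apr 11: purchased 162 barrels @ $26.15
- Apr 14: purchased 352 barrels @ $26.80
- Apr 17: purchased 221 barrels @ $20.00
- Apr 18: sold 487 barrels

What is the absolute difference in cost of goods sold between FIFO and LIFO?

$2,351.15

FIFO COGS: 71 @ $18.25 + 149 @ $19.10 + 265 @ $18.90 + 2 @ $23.75 = $9,197.65
LIFO COGS: 221 @ $20.00 + 266 @ $26.80 = $11,548.80
Difference = |$9,197.65 − $11,548.80| = $2,351.15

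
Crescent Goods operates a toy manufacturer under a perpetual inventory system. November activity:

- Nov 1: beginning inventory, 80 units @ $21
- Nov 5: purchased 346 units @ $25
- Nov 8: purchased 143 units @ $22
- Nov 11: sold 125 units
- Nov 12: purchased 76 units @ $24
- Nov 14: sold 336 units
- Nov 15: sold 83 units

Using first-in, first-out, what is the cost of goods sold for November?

COGS = $12,926

Nov 11, 125 sold [FIFO — oldest first]: 80 @ $21 + 45 @ $25 = $2,805
Nov 14, 336 sold [FIFO — oldest first]: 301 @ $25 + 35 @ $22 = $8,295
Nov 15, 83 sold [FIFO — oldest first]: 83 @ $22 = $1,826
Total COGS = $2,805 + $8,295 + $1,826 = $12,926
Ending inventory: 25 @ $22 + 76 @ $24 = $2,374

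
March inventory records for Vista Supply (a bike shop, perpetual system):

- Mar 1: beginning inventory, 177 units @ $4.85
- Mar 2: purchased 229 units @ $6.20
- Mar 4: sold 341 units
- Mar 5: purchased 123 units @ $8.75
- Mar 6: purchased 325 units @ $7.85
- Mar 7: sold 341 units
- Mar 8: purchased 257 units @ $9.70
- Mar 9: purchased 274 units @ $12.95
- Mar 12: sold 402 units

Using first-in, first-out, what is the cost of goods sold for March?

Mar 4, 341 sold [FIFO — oldest first]: 177 @ $4.85 + 164 @ $6.20 = $1,875.25
Mar 7, 341 sold [FIFO — oldest first]: 65 @ $6.20 + 123 @ $8.75 + 153 @ $7.85 = $2,680.30
Mar 12, 402 sold [FIFO — oldest first]: 172 @ $7.85 + 230 @ $9.70 = $3,581.20
Total COGS = $1,875.25 + $2,680.30 + $3,581.20 = $8,136.75
Ending inventory: 27 @ $9.70 + 274 @ $12.95 = $3,810.20

COGS = $8,136.75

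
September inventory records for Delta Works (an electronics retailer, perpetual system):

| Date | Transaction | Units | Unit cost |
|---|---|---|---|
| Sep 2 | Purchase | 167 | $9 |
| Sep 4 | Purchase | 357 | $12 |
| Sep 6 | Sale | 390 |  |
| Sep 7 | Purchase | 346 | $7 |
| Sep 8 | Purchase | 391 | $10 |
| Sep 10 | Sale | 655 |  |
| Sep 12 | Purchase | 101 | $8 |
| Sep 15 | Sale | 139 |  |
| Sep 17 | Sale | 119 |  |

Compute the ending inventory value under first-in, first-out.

Ending inventory = $472

Sep 6, 390 sold [FIFO — oldest first]: 167 @ $9 + 223 @ $12 = $4,179
Sep 10, 655 sold [FIFO — oldest first]: 134 @ $12 + 346 @ $7 + 175 @ $10 = $5,780
Sep 15, 139 sold [FIFO — oldest first]: 139 @ $10 = $1,390
Sep 17, 119 sold [FIFO — oldest first]: 77 @ $10 + 42 @ $8 = $1,106
Total COGS = $4,179 + $5,780 + $1,390 + $1,106 = $12,455
Ending inventory: 59 @ $8 = $472
Check: goods available $12,927 = COGS $12,455 + ending $472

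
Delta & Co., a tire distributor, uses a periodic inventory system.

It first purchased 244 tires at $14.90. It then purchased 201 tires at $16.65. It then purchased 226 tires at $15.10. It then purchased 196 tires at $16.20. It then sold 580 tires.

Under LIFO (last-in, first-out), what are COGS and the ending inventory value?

COGS = $9,218.50; ending inventory = $4,351.55

Sale 1 (580) [LIFO — newest first]: 196 @ $16.20 + 226 @ $15.10 + 158 @ $16.65 = $9,218.50
Ending inventory: 244 @ $14.90 + 43 @ $16.65 = $4,351.55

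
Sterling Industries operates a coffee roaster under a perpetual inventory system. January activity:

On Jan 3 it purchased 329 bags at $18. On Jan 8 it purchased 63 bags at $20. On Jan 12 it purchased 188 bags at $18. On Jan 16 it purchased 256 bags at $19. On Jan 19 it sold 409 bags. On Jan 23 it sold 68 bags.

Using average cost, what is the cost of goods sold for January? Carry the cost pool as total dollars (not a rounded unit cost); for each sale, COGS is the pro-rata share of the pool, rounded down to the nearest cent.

COGS = $8,803.95

After Jan 3: 329 on hand, pool $5,922.00 (≈ $18.0000 each)
After Jan 8: 392 on hand, pool $7,182.00 (≈ $18.3214 each)
After Jan 12: 580 on hand, pool $10,566.00 (≈ $18.2172 each)
After Jan 16: 836 on hand, pool $15,430.00 (≈ $18.4569 each)
Jan 19, sell 409: 409/836 × $15,430.00 → $7,548.88
Jan 23, sell 68: 68/427 × $7,881.12 → $1,255.07
Total COGS = $7,548.88 + $1,255.07 = $8,803.95
Ending inventory (cost pool remaining) = $6,626.05
Check: goods available $15,430.00 = COGS $8,803.95 + ending $6,626.05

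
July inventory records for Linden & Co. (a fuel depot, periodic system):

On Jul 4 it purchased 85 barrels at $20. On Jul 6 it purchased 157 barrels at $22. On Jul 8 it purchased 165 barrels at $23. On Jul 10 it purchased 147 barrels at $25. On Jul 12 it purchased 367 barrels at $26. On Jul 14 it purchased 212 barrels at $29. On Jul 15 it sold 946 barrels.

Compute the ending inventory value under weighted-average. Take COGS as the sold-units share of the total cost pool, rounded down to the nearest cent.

Ending inventory = $4,673.19

Jul 15, sell 946: 946/1133 × $28,314.00 → $23,640.81
Ending inventory (cost pool remaining) = $4,673.19
Check: goods available $28,314.00 = COGS $23,640.81 + ending $4,673.19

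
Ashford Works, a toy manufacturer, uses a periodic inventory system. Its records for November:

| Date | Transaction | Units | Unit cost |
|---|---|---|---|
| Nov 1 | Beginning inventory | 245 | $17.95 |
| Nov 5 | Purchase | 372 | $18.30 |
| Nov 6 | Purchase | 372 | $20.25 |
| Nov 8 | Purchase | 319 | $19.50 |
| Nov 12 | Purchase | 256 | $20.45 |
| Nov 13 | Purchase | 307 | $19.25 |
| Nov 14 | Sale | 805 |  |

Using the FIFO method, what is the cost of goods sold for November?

COGS = $15,012.35

Nov 14, 805 sold [FIFO — oldest first]: 245 @ $17.95 + 372 @ $18.30 + 188 @ $20.25 = $15,012.35
Ending inventory: 184 @ $20.25 + 319 @ $19.50 + 256 @ $20.45 + 307 @ $19.25 = $21,091.45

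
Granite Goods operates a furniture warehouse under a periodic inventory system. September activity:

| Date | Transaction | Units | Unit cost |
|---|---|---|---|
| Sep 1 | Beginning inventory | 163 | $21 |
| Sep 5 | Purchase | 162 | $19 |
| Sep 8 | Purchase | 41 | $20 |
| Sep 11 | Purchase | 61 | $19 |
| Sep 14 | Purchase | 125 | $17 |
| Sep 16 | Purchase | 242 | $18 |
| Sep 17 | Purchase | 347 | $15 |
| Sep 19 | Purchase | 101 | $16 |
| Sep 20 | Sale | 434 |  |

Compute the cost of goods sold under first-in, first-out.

COGS = $8,599

Sep 20, 434 sold [FIFO — oldest first]: 163 @ $21 + 162 @ $19 + 41 @ $20 + 61 @ $19 + 7 @ $17 = $8,599
Ending inventory: 118 @ $17 + 242 @ $18 + 347 @ $15 + 101 @ $16 = $13,183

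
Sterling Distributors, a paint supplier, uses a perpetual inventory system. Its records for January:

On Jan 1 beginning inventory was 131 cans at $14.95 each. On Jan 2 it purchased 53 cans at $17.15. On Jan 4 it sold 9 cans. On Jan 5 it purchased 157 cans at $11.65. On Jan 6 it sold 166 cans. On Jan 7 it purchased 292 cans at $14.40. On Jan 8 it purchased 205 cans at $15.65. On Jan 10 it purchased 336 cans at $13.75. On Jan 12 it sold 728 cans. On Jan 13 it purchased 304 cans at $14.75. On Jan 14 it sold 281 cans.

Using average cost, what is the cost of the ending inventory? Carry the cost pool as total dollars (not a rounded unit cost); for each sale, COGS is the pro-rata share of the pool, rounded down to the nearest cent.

Ending inventory = $4,277.68

After Jan 1: 131 on hand, pool $1,958.45 (≈ $14.9500 each)
After Jan 2: 184 on hand, pool $2,867.40 (≈ $15.5837 each)
Jan 4, sell 9: 9/184 × $2,867.40 → $140.25
After Jan 5: 332 on hand, pool $4,556.20 (≈ $13.7235 each)
Jan 6, sell 166: 166/332 × $4,556.20 → $2,278.10
After Jan 7: 458 on hand, pool $6,482.90 (≈ $14.1548 each)
After Jan 8: 663 on hand, pool $9,691.15 (≈ $14.6171 each)
After Jan 10: 999 on hand, pool $14,311.15 (≈ $14.3255 each)
Jan 12, sell 728: 728/999 × $14,311.15 → $10,428.94
After Jan 13: 575 on hand, pool $8,366.21 (≈ $14.5499 each)
Jan 14, sell 281: 281/575 × $8,366.21 → $4,088.53
Total COGS = $140.25 + $2,278.10 + $10,428.94 + $4,088.53 = $16,935.82
Ending inventory (cost pool remaining) = $4,277.68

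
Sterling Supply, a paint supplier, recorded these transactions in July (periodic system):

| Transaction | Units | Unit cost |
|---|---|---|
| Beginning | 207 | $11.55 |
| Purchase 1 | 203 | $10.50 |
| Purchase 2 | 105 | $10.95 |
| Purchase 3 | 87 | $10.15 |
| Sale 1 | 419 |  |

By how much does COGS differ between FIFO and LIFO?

$179.40

FIFO COGS: 207 @ $11.55 + 203 @ $10.50 + 9 @ $10.95 = $4,620.90
LIFO COGS: 87 @ $10.15 + 105 @ $10.95 + 203 @ $10.50 + 24 @ $11.55 = $4,441.50
Difference = |$4,620.90 − $4,441.50| = $179.40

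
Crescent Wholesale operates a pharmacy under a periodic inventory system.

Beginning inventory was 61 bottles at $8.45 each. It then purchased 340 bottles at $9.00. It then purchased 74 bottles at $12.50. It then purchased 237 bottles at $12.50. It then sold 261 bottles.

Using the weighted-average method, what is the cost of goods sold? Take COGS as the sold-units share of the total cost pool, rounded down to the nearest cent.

Sale 1, sell 261: 261/712 × $7,462.95 → $2,735.71
Ending inventory (cost pool remaining) = $4,727.24

COGS = $2,735.71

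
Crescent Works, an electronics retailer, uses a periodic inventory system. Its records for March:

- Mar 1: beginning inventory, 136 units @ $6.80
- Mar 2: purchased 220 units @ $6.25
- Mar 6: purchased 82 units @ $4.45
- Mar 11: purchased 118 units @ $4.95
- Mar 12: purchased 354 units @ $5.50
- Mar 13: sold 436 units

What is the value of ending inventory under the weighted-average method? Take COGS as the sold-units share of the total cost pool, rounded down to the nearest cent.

Mar 13, sell 436: 436/910 × $5,195.80 → $2,489.41
Ending inventory (cost pool remaining) = $2,706.39

Ending inventory = $2,706.39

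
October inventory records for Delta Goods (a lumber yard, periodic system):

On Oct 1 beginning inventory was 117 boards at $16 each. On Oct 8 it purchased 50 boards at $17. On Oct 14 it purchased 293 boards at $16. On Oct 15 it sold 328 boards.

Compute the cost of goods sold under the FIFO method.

Oct 15, 328 sold [FIFO — oldest first]: 117 @ $16 + 50 @ $17 + 161 @ $16 = $5,298
Ending inventory: 132 @ $16 = $2,112
Check: goods available $7,410 = COGS $5,298 + ending $2,112

COGS = $5,298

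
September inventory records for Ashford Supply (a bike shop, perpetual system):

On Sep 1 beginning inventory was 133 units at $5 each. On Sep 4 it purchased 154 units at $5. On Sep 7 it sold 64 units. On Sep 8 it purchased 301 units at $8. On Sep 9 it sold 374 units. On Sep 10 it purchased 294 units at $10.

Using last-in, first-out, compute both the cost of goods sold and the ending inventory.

COGS = $3,093; ending inventory = $3,690

Sep 7, 64 sold [LIFO — newest first]: 64 @ $5 = $320
Sep 9, 374 sold [LIFO — newest first]: 301 @ $8 + 73 @ $5 = $2,773
Total COGS = $320 + $2,773 = $3,093
Ending inventory: 133 @ $5 + 17 @ $5 + 294 @ $10 = $3,690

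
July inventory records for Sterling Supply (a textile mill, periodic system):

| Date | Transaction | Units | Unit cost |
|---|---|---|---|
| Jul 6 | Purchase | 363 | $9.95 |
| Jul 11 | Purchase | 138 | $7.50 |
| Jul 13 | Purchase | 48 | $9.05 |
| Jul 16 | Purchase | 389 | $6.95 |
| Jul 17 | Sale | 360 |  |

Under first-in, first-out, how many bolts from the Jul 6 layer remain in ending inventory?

Jul 17, 360 sold [FIFO — oldest first]: 360 @ $9.95 = $3,582.00
Ending inventory: 3 @ $9.95 + 138 @ $7.50 + 48 @ $9.05 + 389 @ $6.95 = $4,202.80

3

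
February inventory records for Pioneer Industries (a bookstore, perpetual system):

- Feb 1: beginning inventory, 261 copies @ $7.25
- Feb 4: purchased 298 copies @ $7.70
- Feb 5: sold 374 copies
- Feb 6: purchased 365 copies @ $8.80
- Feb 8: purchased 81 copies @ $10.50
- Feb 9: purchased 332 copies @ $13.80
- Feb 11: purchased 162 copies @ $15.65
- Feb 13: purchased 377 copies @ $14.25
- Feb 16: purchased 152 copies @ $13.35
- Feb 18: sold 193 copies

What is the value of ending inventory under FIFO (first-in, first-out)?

Ending inventory = $18,510.45

Feb 5, 374 sold [FIFO — oldest first]: 261 @ $7.25 + 113 @ $7.70 = $2,762.35
Feb 18, 193 sold [FIFO — oldest first]: 185 @ $7.70 + 8 @ $8.80 = $1,494.90
Total COGS = $2,762.35 + $1,494.90 = $4,257.25
Ending inventory: 357 @ $8.80 + 81 @ $10.50 + 332 @ $13.80 + 162 @ $15.65 + 377 @ $14.25 + 152 @ $13.35 = $18,510.45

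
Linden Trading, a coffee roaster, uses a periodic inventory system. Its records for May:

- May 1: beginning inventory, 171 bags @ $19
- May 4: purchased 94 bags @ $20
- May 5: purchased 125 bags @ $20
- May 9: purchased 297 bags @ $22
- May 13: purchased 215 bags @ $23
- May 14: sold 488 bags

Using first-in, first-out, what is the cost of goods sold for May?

COGS = $9,785

May 14, 488 sold [FIFO — oldest first]: 171 @ $19 + 94 @ $20 + 125 @ $20 + 98 @ $22 = $9,785
Ending inventory: 199 @ $22 + 215 @ $23 = $9,323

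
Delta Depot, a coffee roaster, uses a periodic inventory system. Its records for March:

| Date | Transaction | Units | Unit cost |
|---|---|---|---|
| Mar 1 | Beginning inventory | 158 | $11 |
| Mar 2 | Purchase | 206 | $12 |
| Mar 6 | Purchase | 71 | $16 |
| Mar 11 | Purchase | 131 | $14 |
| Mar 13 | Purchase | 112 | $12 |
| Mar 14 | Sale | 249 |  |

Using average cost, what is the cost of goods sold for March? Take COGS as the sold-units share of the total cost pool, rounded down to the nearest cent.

COGS = $3,130.49

Mar 14, sell 249: 249/678 × $8,524.00 → $3,130.49
Ending inventory (cost pool remaining) = $5,393.51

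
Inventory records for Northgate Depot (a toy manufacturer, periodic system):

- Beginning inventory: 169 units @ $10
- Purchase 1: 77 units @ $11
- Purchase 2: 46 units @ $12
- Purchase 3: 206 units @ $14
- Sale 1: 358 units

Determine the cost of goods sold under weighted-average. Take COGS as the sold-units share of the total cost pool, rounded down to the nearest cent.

Sale 1, sell 358: 358/498 × $5,973.00 → $4,293.84
Ending inventory (cost pool remaining) = $1,679.16

COGS = $4,293.84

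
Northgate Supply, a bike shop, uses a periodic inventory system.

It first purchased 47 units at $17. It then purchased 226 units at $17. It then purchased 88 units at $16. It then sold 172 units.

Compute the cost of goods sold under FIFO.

COGS = $2,924

Sale 1 (172) [FIFO — oldest first]: 47 @ $17 + 125 @ $17 = $2,924
Ending inventory: 101 @ $17 + 88 @ $16 = $3,125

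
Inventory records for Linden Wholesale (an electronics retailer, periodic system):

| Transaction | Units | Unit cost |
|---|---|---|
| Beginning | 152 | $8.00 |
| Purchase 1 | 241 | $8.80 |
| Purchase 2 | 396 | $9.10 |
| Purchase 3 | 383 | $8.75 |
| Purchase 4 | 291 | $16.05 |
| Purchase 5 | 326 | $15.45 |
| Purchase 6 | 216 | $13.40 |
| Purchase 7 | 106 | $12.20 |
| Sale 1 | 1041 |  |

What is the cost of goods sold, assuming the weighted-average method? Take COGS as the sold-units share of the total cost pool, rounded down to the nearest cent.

Sale 1, sell 1041: 1041/2111 × $24,186.50 → $11,927.11
Ending inventory (cost pool remaining) = $12,259.39
Check: goods available $24,186.50 = COGS $11,927.11 + ending $12,259.39

COGS = $11,927.11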